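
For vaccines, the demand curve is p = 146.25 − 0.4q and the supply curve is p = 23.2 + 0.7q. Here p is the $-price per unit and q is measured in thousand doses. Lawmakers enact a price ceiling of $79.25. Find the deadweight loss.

Competitive equilibrium: 146.25 − 0.4q = 23.2 + 0.7q → q* = 111.8636, p* = 101.5045.
At the ceiling p = 79.25, quantity supplied = (79.25 − 23.2)/0.7 = 80.0714.
Willingness to pay at q' = 80.0714: 146.25 − 0.4·80.0714 = 114.2214.
Δq = 111.8636 − 80.0714 = 31.7922; wedge = 114.2214 − 79.25 = 34.9714.
The triangle = ½ × 31.7922 × 34.9714 = $555.91 thousand.

$555.91 thousand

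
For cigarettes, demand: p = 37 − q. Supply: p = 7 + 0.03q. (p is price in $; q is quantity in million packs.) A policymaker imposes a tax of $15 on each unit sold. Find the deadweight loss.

$109.22 million

Competitive equilibrium: 37 − q = 7 + 0.03q → q* = 29.1262, p* = 7.8738.
With the tax, the buyer price exceeds the seller price by 15: (37 − q) − (7 + 0.03q) = 15 → q' = 14.5631.
Δq = 29.1262 − 14.5631 = 14.5631; the wedge equals the tax, 15.
DWL = ½ × 14.5631 × 15 = $109.22 million.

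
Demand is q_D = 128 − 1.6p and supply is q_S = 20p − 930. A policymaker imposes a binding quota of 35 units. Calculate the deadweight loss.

In inverse form: demand p = 80 − 0.625q, supply p = 46.5 + 0.05q.
Competitive equilibrium: 80 − 0.625q = 46.5 + 0.05q → q* = 49.6296, p* = 48.9815.
At q = 35: demand price = 80 − 0.625·35 = 58.125; supply price = 46.5 + 0.05·35 = 48.25.
Δq = 49.6296 − 35 = 14.6296; wedge = 58.125 − 48.25 = 9.875.
Welfare loss = ½ × 14.6296 × 9.875 = 72.23.

72.23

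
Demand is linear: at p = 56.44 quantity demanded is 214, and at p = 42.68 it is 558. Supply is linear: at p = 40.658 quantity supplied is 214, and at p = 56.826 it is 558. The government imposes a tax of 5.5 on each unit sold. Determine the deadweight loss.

Demand slope = (42.68 − 56.44)/(558 − 214) = −0.04, so p = 65 − 0.04q.
Supply slope = (56.826 − 40.658)/(558 − 214) = 0.047, so p = 30.6 + 0.047q.
Competitive equilibrium: 65 − 0.04q = 30.6 + 0.047q → q* = 395.4023, p* = 49.1839.
With the tax, the buyer price exceeds the seller price by 5.5: (65 − 0.04q) − (30.6 + 0.047q) = 5.5 → q' = 332.1839.
Δq = 395.4023 − 332.1839 = 63.2184; the wedge equals the tax, 5.5.
The triangle = ½ × 63.2184 × 5.5 = 173.85.

173.85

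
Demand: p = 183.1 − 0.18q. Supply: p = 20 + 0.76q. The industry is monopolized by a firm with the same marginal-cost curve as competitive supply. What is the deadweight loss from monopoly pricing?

Competitive equilibrium: 183.1 − 0.18q = 20 + 0.76q → q* = 173.5106, p* = 151.8681.
Marginal revenue: MR = 183.1 − 0.36q. Set MR = MC: 183.1 − 0.36q = 20 + 0.76q → q_m = 145.625.
Price p_m = 183.1 − 0.18·145.625 = 156.8875; MC(q_m) = 20 + 0.76·145.625 = 130.675.
Competitive q* = 173.5106, so Δq = 27.8856; wedge = 156.8875 − 130.675 = 26.2125.
Deadweight loss = ½ × 27.8856 × 26.2125 = 365.48.

365.48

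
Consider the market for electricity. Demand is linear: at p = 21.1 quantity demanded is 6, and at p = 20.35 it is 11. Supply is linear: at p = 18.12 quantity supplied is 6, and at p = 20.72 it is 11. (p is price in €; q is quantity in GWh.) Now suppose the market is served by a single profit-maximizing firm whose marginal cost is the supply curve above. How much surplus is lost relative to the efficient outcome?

€1.22

Demand slope = (20.35 − 21.1)/(11 − 6) = −0.15, so p = 22 − 0.15q.
Supply slope = (20.72 − 18.12)/(11 − 6) = 0.52, so p = 15 + 0.52q.
Competitive equilibrium: 22 − 0.15q = 15 + 0.52q → q* = 10.4478, p* = 20.4328.
Marginal revenue: MR = 22 − 0.3q. Set MR = MC: 22 − 0.3q = 15 + 0.52q → q_m = 8.5366.
Price p_m = 22 − 0.15·8.5366 = 20.7195; MC(q_m) = 15 + 0.52·8.5366 = 19.439.
Competitive q* = 10.4478, so Δq = 1.9112; wedge = 20.7195 − 19.439 = 1.2805.
Welfare loss = ½ × 1.9112 × 1.2805 = €1.22.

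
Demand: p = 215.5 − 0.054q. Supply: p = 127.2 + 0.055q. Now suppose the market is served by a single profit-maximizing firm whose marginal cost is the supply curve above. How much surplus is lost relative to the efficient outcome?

3925.34

Competitive equilibrium: 215.5 − 0.054q = 127.2 + 0.055q → q* = 810.09174, p* = 171.75505.
Marginal revenue: MR = 215.5 − 0.108q. Set MR = MC: 215.5 − 0.108q = 127.2 + 0.055q → q_m = 541.71779.
Price p_m = 215.5 − 0.054·541.71779 = 186.24724; MC(q_m) = 127.2 + 0.055·541.71779 = 156.99448.
Competitive q* = 810.09174, so Δq = 268.37395; wedge = 186.24724 − 156.99448 = 29.25276.
Deadweight loss = ½ × 268.37395 × 29.25276 = 3925.34.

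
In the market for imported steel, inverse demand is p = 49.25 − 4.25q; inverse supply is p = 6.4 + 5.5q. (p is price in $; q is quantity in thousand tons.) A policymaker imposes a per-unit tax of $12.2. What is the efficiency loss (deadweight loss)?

$7.63 thousand

Competitive equilibrium: 49.25 − 4.25q = 6.4 + 5.5q → q* = 4.3949, p* = 30.5718.
With the tax, the buyer price exceeds the seller price by 12.2: (49.25 − 4.25q) − (6.4 + 5.5q) = 12.2 → q' = 3.1436.
Δq = 4.3949 − 3.1436 = 1.2513; the wedge equals the tax, 12.2.
Deadweight loss = ½ × 1.2513 × 12.2 = $7.63 thousand.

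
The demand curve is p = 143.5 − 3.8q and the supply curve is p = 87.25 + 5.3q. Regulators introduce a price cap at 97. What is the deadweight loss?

Competitive equilibrium: 143.5 − 3.8q = 87.25 + 5.3q → q* = 6.1813, p* = 120.011.
At the ceiling p = 97, quantity supplied = (97 − 87.25)/5.3 = 1.8396.
Willingness to pay at q' = 1.8396: 143.5 − 3.8·1.8396 = 136.5095.
Δq = 6.1813 − 1.8396 = 4.3417; wedge = 136.5095 − 97 = 39.5095.
DWL = ½ × 4.3417 × 39.5095 = 85.77.

85.77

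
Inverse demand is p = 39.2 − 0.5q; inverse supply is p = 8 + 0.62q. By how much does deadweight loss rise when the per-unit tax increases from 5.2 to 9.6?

Competitive equilibrium: 39.2 − 0.5q = 8 + 0.62q → q* = 27.8571, p* = 25.2714.
For a per-unit tax t: Δq = t/1.12, so DWL = ½·t·(t/1.12) = t²/2.24.
At t = 5.2: DWL = 12.071. At t = 9.6: DWL = 41.143.
Increase = 41.143 − 12.071 = 29.07.

29.07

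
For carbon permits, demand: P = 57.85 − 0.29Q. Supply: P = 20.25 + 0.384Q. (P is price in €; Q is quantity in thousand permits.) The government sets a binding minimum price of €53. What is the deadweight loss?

€514.21 thousand

Competitive equilibrium: 57.85 − 0.29Q = 20.25 + 0.384Q → Q* = 55.7864, P* = 41.672.
At the floor P = 53, quantity demanded = (57.85 − 53)/0.29 = 16.7241.
Sellers' marginal cost at Q' = 16.7241: 20.25 + 0.384·16.7241 = 26.6721.
ΔQ = 55.7864 − 16.7241 = 39.0623; wedge = 53 − 26.6721 = 26.3279.
The triangle = ½ × 39.0623 × 26.3279 = €514.21 thousand.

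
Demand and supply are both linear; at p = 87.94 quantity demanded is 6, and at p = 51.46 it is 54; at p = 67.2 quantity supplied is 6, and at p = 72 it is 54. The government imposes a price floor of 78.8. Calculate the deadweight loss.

62.85

Demand slope = (51.46 − 87.94)/(54 − 6) = −0.76, so p = 92.5 − 0.76q.
Supply slope = (72 − 67.2)/(54 − 6) = 0.1, so p = 66.6 + 0.1q.
Competitive equilibrium: 92.5 − 0.76q = 66.6 + 0.1q → q* = 30.1163, p* = 69.6116.
At the floor p = 78.8, quantity demanded = (92.5 − 78.8)/0.76 = 18.0263.
Sellers' marginal cost at q' = 18.0263: 66.6 + 0.1·18.0263 = 68.4026.
Δq = 30.1163 − 18.0263 = 12.09; wedge = 78.8 − 68.4026 = 10.3974.
Deadweight loss = ½ × 12.09 × 10.3974 = 62.85.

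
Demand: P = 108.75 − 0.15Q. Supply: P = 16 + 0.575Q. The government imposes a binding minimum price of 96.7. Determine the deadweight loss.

Competitive equilibrium: 108.75 − 0.15Q = 16 + 0.575Q → Q* = 127.931, P* = 89.5603.
At the floor P = 96.7, quantity demanded = (108.75 − 96.7)/0.15 = 80.3333.
Sellers' marginal cost at Q' = 80.3333: 16 + 0.575·80.3333 = 62.1916.
ΔQ = 127.931 − 80.3333 = 47.5977; wedge = 96.7 − 62.1916 = 34.5084.
The triangle = ½ × 47.5977 × 34.5084 = 821.26.

821.26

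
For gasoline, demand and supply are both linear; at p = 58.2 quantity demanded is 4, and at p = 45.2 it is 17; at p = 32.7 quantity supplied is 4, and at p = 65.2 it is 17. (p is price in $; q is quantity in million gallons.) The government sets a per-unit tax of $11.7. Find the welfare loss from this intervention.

$19.56 million

Demand slope = (45.2 − 58.2)/(17 − 4) = −1, so p = 62.2 − q.
Supply slope = (65.2 − 32.7)/(17 − 4) = 2.5, so p = 22.7 + 2.5q.
Competitive equilibrium: 62.2 − q = 22.7 + 2.5q → q* = 11.2857, p* = 50.9143.
With the tax, the buyer price exceeds the seller price by 11.7: (62.2 − q) − (22.7 + 2.5q) = 11.7 → q' = 7.9429.
Δq = 11.2857 − 7.9429 = 3.3428; the wedge equals the tax, 11.7.
Deadweight loss = ½ × 3.3428 × 11.7 = $19.56 million.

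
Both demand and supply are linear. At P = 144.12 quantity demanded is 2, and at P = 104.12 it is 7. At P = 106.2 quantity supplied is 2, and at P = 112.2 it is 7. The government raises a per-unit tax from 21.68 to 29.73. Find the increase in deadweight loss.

Demand slope = (104.12 − 144.12)/(7 − 2) = −8, so P = 160.12 − 8Q.
Supply slope = (112.2 − 106.2)/(7 − 2) = 1.2, so P = 103.8 + 1.2Q.
Competitive equilibrium: 160.12 − 8Q = 103.8 + 1.2Q → Q* = 6.1217, P* = 111.1461.
For a per-unit tax t: ΔQ = t/9.2, so DWL = ½·t·(t/9.2) = t²/18.4.
At t = 21.68: DWL = 25.545. At t = 29.73: DWL = 48.037.
Increase = 48.037 − 25.545 = 22.49.

22.49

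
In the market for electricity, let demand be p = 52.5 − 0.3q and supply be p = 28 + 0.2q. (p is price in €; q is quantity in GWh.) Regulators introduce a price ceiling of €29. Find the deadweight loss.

Competitive equilibrium: 52.5 − 0.3q = 28 + 0.2q → q* = 49, p* = 37.8.
At the ceiling p = 29, quantity supplied = (29 − 28)/0.2 = 5.
Willingness to pay at q' = 5: 52.5 − 0.3·5 = 51.
Δq = 49 − 5 = 44; wedge = 51 − 29 = 22.
Deadweight loss = ½ × 44 × 22 = €484.

€484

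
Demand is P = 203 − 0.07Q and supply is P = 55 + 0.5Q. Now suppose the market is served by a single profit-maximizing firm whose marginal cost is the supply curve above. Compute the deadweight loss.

229.86

Competitive equilibrium: 203 − 0.07Q = 55 + 0.5Q → Q* = 259.6491, P* = 184.8246.
Marginal revenue: MR = 203 − 0.14Q. Set MR = MC: 203 − 0.14Q = 55 + 0.5Q → Q_m = 231.25.
Price P_m = 203 − 0.07·231.25 = 186.8125; MC(Q_m) = 55 + 0.5·231.25 = 170.625.
Competitive Q* = 259.6491, so ΔQ = 28.3991; wedge = 186.8125 − 170.625 = 16.1875.
Welfare loss = ½ × 28.3991 × 16.1875 = 229.86.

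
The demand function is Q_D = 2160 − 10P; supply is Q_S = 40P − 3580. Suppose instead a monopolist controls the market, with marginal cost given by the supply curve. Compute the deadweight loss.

In inverse form: demand P = 216 − 0.1Q, supply P = 89.5 + 0.025Q.
Competitive equilibrium: 216 − 0.1Q = 89.5 + 0.025Q → Q* = 1012, P* = 114.8.
Marginal revenue: MR = 216 − 0.2Q. Set MR = MC: 216 − 0.2Q = 89.5 + 0.025Q → Q_m = 562.2222.
Price P_m = 216 − 0.1·562.2222 = 159.7778; MC(Q_m) = 89.5 + 0.025·562.2222 = 103.5556.
Competitive Q* = 1012, so ΔQ = 449.7778; wedge = 159.7778 − 103.5556 = 56.2222.
Welfare loss = ½ × 449.7778 × 56.2222 = 12643.75.

12643.75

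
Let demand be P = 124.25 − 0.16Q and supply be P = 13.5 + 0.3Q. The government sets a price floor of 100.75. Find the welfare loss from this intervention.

Competitive equilibrium: 124.25 − 0.16Q = 13.5 + 0.3Q → Q* = 240.7609, P* = 85.7283.
At the floor P = 100.75, quantity demanded = (124.25 − 100.75)/0.16 = 146.875.
Sellers' marginal cost at Q' = 146.875: 13.5 + 0.3·146.875 = 57.5625.
ΔQ = 240.7609 − 146.875 = 93.8859; wedge = 100.75 − 57.5625 = 43.1875.
Welfare loss = ½ × 93.8859 × 43.1875 = 2027.35.

2027.35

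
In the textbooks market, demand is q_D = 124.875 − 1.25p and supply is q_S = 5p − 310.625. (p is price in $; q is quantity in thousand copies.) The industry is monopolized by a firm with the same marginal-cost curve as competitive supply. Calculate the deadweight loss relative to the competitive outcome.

$140.93 thousand

In inverse form: demand p = 99.9 − 0.8q, supply p = 62.125 + 0.2q.
Competitive equilibrium: 99.9 − 0.8q = 62.125 + 0.2q → q* = 37.775, p* = 69.68.
Marginal revenue: MR = 99.9 − 1.6q. Set MR = MC: 99.9 − 1.6q = 62.125 + 0.2q → q_m = 20.9861.
Price p_m = 99.9 − 0.8·20.9861 = 83.1111; MC(q_m) = 62.125 + 0.2·20.9861 = 66.3222.
Competitive q* = 37.775, so Δq = 16.7889; wedge = 83.1111 − 66.3222 = 16.7889.
Welfare loss = ½ × 16.7889 × 16.7889 = $140.93 thousand.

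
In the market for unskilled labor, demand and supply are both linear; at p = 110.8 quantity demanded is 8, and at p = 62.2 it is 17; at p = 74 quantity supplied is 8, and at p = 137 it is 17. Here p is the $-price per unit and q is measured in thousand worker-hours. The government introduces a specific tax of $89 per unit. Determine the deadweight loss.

$319.40 thousand

Demand slope = (62.2 − 110.8)/(17 − 8) = −5.4, so p = 154 − 5.4q.
Supply slope = (137 − 74)/(17 − 8) = 7, so p = 18 + 7q.
Competitive equilibrium: 154 − 5.4q = 18 + 7q → q* = 10.96774, p* = 94.77419.
With the tax, the buyer price exceeds the seller price by 89: (154 − 5.4q) − (18 + 7q) = 89 → q' = 3.79032.
Δq = 10.96774 − 3.79032 = 7.17742; the wedge equals the tax, 89.
The triangle = ½ × 7.17742 × 89 = $319.40 thousand.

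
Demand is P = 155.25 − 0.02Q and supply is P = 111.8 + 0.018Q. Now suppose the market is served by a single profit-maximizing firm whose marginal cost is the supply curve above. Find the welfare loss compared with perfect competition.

2953.72

Competitive equilibrium: 155.25 − 0.02Q = 111.8 + 0.018Q → Q* = 1143.42105, P* = 132.38158.
Marginal revenue: MR = 155.25 − 0.04Q. Set MR = MC: 155.25 − 0.04Q = 111.8 + 0.018Q → Q_m = 749.13793.
Price P_m = 155.25 − 0.02·749.13793 = 140.26724; MC(Q_m) = 111.8 + 0.018·749.13793 = 125.28448.
Competitive Q* = 1143.42105, so ΔQ = 394.28312; wedge = 140.26724 − 125.28448 = 14.98276.
Deadweight loss = ½ × 394.28312 × 14.98276 = 2953.72.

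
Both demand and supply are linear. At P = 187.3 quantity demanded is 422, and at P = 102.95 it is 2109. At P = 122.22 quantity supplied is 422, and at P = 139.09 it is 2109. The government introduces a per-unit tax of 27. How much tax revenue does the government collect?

28530

Demand slope = (102.95 − 187.3)/(2109 − 422) = −0.05, so P = 208.4 − 0.05Q.
Supply slope = (139.09 − 122.22)/(2109 − 422) = 0.01, so P = 118 + 0.01Q.
Competitive equilibrium: 208.4 − 0.05Q = 118 + 0.01Q → Q* = 1506.6667, P* = 133.0667.
With the tax, the buyer price exceeds the seller price by 27: (208.4 − 0.05Q) − (118 + 0.01Q) = 27 → Q' = 1056.6667.
Tax revenue = 27 × 1056.6667 = 28530.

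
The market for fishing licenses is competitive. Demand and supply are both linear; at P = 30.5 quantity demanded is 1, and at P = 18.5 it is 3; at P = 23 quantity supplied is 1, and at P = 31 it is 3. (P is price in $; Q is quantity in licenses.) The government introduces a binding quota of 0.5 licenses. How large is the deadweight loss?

$7.81

Demand slope = (18.5 − 30.5)/(3 − 1) = −6, so P = 36.5 − 6Q.
Supply slope = (31 − 23)/(3 − 1) = 4, so P = 19 + 4Q.
Competitive equilibrium: 36.5 − 6Q = 19 + 4Q → Q* = 1.75, P* = 26.
At Q = 0.5: demand price = 36.5 − 6·0.5 = 33.5; supply price = 19 + 4·0.5 = 21.
ΔQ = 1.75 − 0.5 = 1.25; wedge = 33.5 − 21 = 12.5.
Deadweight loss = ½ × 1.25 × 12.5 = $7.81.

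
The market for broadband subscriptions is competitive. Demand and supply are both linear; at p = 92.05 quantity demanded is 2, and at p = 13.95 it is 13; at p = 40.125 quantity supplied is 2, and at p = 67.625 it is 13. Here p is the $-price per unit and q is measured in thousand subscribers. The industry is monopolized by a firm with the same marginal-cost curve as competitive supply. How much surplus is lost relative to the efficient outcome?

Demand slope = (13.95 − 92.05)/(13 − 2) = −7.1, so p = 106.25 − 7.1q.
Supply slope = (67.625 − 40.125)/(13 − 2) = 2.5, so p = 35.125 + 2.5q.
Competitive equilibrium: 106.25 − 7.1q = 35.125 + 2.5q → q* = 7.4089, p* = 53.6471.
Marginal revenue: MR = 106.25 − 14.2q. Set MR = MC: 106.25 − 14.2q = 35.125 + 2.5q → q_m = 4.259.
Price p_m = 106.25 − 7.1·4.259 = 76.0111; MC(q_m) = 35.125 + 2.5·4.259 = 45.7725.
Competitive q* = 7.4089, so Δq = 3.1499; wedge = 76.0111 − 45.7725 = 30.2386.
Deadweight loss = ½ × 3.1499 × 30.2386 = $47.62 thousand.

$47.62 thousand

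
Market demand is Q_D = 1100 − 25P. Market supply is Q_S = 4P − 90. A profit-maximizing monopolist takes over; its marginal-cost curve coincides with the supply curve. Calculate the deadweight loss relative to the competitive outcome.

11.71

In inverse form: demand P = 44 − 0.04Q, supply P = 22.5 + 0.25Q.
Competitive equilibrium: 44 − 0.04Q = 22.5 + 0.25Q → Q* = 74.1379, P* = 41.0345.
Marginal revenue: MR = 44 − 0.08Q. Set MR = MC: 44 − 0.08Q = 22.5 + 0.25Q → Q_m = 65.1515.
Price P_m = 44 − 0.04·65.1515 = 41.3939; MC(Q_m) = 22.5 + 0.25·65.1515 = 38.7879.
Competitive Q* = 74.1379, so ΔQ = 8.9864; wedge = 41.3939 − 38.7879 = 2.606.
Welfare loss = ½ × 8.9864 × 2.606 = 11.71.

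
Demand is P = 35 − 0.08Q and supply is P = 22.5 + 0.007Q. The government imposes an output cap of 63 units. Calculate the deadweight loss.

283.14

Competitive equilibrium: 35 − 0.08Q = 22.5 + 0.007Q → Q* = 143.6782, P* = 23.5057.
At Q = 63: demand price = 35 − 0.08·63 = 29.96; supply price = 22.5 + 0.007·63 = 22.941.
ΔQ = 143.6782 − 63 = 80.6782; wedge = 29.96 − 22.941 = 7.019.
Deadweight loss = ½ × 80.6782 × 7.019 = 283.14.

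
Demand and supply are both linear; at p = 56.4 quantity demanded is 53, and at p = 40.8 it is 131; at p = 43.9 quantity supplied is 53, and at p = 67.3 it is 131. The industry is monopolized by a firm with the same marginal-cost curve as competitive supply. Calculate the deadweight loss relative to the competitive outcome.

124.16

Demand slope = (40.8 − 56.4)/(131 − 53) = −0.2, so p = 67 − 0.2q.
Supply slope = (67.3 − 43.9)/(131 − 53) = 0.3, so p = 28 + 0.3q.
Competitive equilibrium: 67 − 0.2q = 28 + 0.3q → q* = 78, p* = 51.4.
Marginal revenue: MR = 67 − 0.4q. Set MR = MC: 67 − 0.4q = 28 + 0.3q → q_m = 55.7143.
Price p_m = 67 − 0.2·55.7143 = 55.8571; MC(q_m) = 28 + 0.3·55.7143 = 44.7143.
Competitive q* = 78, so Δq = 22.2857; wedge = 55.8571 − 44.7143 = 11.1428.
Deadweight loss = ½ × 22.2857 × 11.1428 = 124.16.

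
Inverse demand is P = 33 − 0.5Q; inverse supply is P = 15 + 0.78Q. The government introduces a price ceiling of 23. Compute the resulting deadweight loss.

Competitive equilibrium: 33 − 0.5Q = 15 + 0.78Q → Q* = 14.0625, P* = 25.9688.
At the ceiling P = 23, quantity supplied = (23 − 15)/0.78 = 10.2564.
Willingness to pay at Q' = 10.2564: 33 − 0.5·10.2564 = 27.8718.
ΔQ = 14.0625 − 10.2564 = 3.8061; wedge = 27.8718 − 23 = 4.8718.
Welfare loss = ½ × 3.8061 × 4.8718 = 9.27.

9.27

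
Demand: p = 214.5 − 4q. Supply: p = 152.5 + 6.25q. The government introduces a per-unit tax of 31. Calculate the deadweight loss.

Competitive equilibrium: 214.5 − 4q = 152.5 + 6.25q → q* = 6.0488, p* = 190.3049.
With the tax, the buyer price exceeds the seller price by 31: (214.5 − 4q) − (152.5 + 6.25q) = 31 → q' = 3.0244.
Δq = 6.0488 − 3.0244 = 3.0244; the wedge equals the tax, 31.
Deadweight loss = ½ × 3.0244 × 31 = 46.88.

46.88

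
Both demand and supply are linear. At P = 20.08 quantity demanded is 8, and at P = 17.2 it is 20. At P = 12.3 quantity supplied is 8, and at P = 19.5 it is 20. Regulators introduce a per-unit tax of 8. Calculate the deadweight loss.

38.10

Demand slope = (17.2 − 20.08)/(20 − 8) = −0.24, so P = 22 − 0.24Q.
Supply slope = (19.5 − 12.3)/(20 − 8) = 0.6, so P = 7.5 + 0.6Q.
Competitive equilibrium: 22 − 0.24Q = 7.5 + 0.6Q → Q* = 17.2619, P* = 17.8571.
With the tax, the buyer price exceeds the seller price by 8: (22 − 0.24Q) − (7.5 + 0.6Q) = 8 → Q' = 7.7381.
ΔQ = 17.2619 − 7.7381 = 9.5238; the wedge equals the tax, 8.
The triangle = ½ × 9.5238 × 8 = 38.10.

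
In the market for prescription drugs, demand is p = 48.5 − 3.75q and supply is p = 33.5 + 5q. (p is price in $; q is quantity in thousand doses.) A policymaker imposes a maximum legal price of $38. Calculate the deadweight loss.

$2.90 thousand

Competitive equilibrium: 48.5 − 3.75q = 33.5 + 5q → q* = 1.7143, p* = 42.0714.
At the ceiling p = 38, quantity supplied = (38 − 33.5)/5 = 0.9.
Willingness to pay at q' = 0.9: 48.5 − 3.75·0.9 = 45.125.
Δq = 1.7143 − 0.9 = 0.8143; wedge = 45.125 − 38 = 7.125.
The triangle = ½ × 0.8143 × 7.125 = $2.90 thousand.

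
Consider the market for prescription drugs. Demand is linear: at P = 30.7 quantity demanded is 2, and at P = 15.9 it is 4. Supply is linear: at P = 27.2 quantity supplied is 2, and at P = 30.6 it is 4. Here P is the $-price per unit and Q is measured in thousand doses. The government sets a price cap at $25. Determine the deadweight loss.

Demand slope = (15.9 − 30.7)/(4 − 2) = −7.4, so P = 45.5 − 7.4Q.
Supply slope = (30.6 − 27.2)/(4 − 2) = 1.7, so P = 23.8 + 1.7Q.
Competitive equilibrium: 45.5 − 7.4Q = 23.8 + 1.7Q → Q* = 2.3846, P* = 27.8538.
At the ceiling P = 25, quantity supplied = (25 − 23.8)/1.7 = 0.7059.
Willingness to pay at Q' = 0.7059: 45.5 − 7.4·0.7059 = 40.2763.
ΔQ = 2.3846 − 0.7059 = 1.6787; wedge = 40.2763 − 25 = 15.2763.
The triangle = ½ × 1.6787 × 15.2763 = $12.82 thousand.

$12.82 thousand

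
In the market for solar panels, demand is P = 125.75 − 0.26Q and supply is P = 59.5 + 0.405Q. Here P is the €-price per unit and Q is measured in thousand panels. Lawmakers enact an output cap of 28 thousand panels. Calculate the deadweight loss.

€1705.73 thousand

Competitive equilibrium: 125.75 − 0.26Q = 59.5 + 0.405Q → Q* = 99.6241, P* = 99.8477.
At Q = 28: demand price = 125.75 − 0.26·28 = 118.47; supply price = 59.5 + 0.405·28 = 70.84.
ΔQ = 99.6241 − 28 = 71.6241; wedge = 118.47 − 70.84 = 47.63.
Deadweight loss = ½ × 71.6241 × 47.63 = €1705.73 thousand.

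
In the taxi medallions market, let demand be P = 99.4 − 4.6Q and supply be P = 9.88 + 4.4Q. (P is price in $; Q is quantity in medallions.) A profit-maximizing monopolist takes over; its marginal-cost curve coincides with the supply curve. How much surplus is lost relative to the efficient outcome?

$50.93

Competitive equilibrium: 99.4 − 4.6Q = 9.88 + 4.4Q → Q* = 9.9467, P* = 53.6453.
Marginal revenue: MR = 99.4 − 9.2Q. Set MR = MC: 99.4 − 9.2Q = 9.88 + 4.4Q → Q_m = 6.5824.
Price P_m = 99.4 − 4.6·6.5824 = 69.121; MC(Q_m) = 9.88 + 4.4·6.5824 = 38.8426.
Competitive Q* = 9.9467, so ΔQ = 3.3643; wedge = 69.121 − 38.8426 = 30.2784.
DWL = ½ × 3.3643 × 30.2784 = $50.93.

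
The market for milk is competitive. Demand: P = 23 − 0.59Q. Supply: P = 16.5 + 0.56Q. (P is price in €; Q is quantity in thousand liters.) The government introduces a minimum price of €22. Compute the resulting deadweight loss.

€9 thousand

Competitive equilibrium: 23 − 0.59Q = 16.5 + 0.56Q → Q* = 5.6522, P* = 19.6652.
At the floor P = 22, quantity demanded = (23 − 22)/0.59 = 1.6949.
Sellers' marginal cost at Q' = 1.6949: 16.5 + 0.56·1.6949 = 17.4491.
ΔQ = 5.6522 − 1.6949 = 3.9573; wedge = 22 − 17.4491 = 4.5509.
Welfare loss = ½ × 3.9573 × 4.5509 = €9 thousand.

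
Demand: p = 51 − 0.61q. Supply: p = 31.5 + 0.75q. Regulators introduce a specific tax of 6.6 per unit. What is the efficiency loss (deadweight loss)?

Competitive equilibrium: 51 − 0.61q = 31.5 + 0.75q → q* = 14.3382, p* = 42.2537.
With the tax, the buyer price exceeds the seller price by 6.6: (51 − 0.61q) − (31.5 + 0.75q) = 6.6 → q' = 9.4853.
Δq = 14.3382 − 9.4853 = 4.8529; the wedge equals the tax, 6.6.
Welfare loss = ½ × 4.8529 × 6.6 = 16.01.

16.01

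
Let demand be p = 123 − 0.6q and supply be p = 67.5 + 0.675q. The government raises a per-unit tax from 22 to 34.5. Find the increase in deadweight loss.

Competitive equilibrium: 123 − 0.6q = 67.5 + 0.675q → q* = 43.5294, p* = 96.8824.
For a per-unit tax t: Δq = t/1.275, so DWL = ½·t·(t/1.275) = t²/2.55.
At t = 22: DWL = 189.804. At t = 34.5: DWL = 466.765.
Increase = 466.765 − 189.804 = 276.96.

276.96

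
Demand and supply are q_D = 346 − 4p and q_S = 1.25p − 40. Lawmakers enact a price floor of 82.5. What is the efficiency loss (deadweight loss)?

In inverse form: demand p = 86.5 − 0.25q, supply p = 32 + 0.8q.
Competitive equilibrium: 86.5 − 0.25q = 32 + 0.8q → q* = 51.90476, p* = 73.52381.
At the floor p = 82.5, quantity demanded = (86.5 − 82.5)/0.25 = 16.
Sellers' marginal cost at q' = 16: 32 + 0.8·16 = 44.8.
Δq = 51.90476 − 16 = 35.90476; wedge = 82.5 − 44.8 = 37.7.
The triangle = ½ × 35.90476 × 37.7 = 676.80.

676.80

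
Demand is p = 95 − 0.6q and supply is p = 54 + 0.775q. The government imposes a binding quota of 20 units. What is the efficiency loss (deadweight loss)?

Competitive equilibrium: 95 − 0.6q = 54 + 0.775q → q* = 29.8182, p* = 77.1091.
At q = 20: demand price = 95 − 0.6·20 = 83; supply price = 54 + 0.775·20 = 69.5.
Δq = 29.8182 − 20 = 9.8182; wedge = 83 − 69.5 = 13.5.
The triangle = ½ × 9.8182 × 13.5 = 66.27.

66.27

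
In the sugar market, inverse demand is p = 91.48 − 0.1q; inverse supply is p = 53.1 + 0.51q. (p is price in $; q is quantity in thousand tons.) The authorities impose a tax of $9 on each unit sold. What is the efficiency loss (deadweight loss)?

$66.39 thousand

Competitive equilibrium: 91.48 − 0.1q = 53.1 + 0.51q → q* = 62.918, p* = 85.1882.
With the tax, the buyer price exceeds the seller price by 9: (91.48 − 0.1q) − (53.1 + 0.51q) = 9 → q' = 48.1639.
Δq = 62.918 − 48.1639 = 14.7541; the wedge equals the tax, 9.
Welfare loss = ½ × 14.7541 × 9 = $66.39 thousand.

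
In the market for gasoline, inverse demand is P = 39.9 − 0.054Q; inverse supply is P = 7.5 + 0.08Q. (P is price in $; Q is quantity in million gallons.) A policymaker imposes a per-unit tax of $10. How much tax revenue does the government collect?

Competitive equilibrium: 39.9 − 0.054Q = 7.5 + 0.08Q → Q* = 241.791, P* = 26.8433.
With the tax, the buyer price exceeds the seller price by 10: (39.9 − 0.054Q) − (7.5 + 0.08Q) = 10 → Q' = 167.1642.
Tax revenue = 10 × 167.1642 = $1671.64 million.

$1671.64 million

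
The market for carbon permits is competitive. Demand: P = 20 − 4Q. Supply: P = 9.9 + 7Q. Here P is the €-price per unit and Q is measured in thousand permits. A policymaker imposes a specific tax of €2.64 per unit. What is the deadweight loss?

€0.32 thousand

Competitive equilibrium: 20 − 4Q = 9.9 + 7Q → Q* = 0.9182, P* = 16.3273.
With the tax, the buyer price exceeds the seller price by 2.64: (20 − 4Q) − (9.9 + 7Q) = 2.64 → Q' = 0.6782.
ΔQ = 0.9182 − 0.6782 = 0.24; the wedge equals the tax, 2.64.
The triangle = ½ × 0.24 × 2.64 = €0.32 thousand.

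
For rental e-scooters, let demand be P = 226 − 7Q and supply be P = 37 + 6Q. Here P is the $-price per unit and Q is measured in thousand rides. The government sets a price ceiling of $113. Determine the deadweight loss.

$22.77 thousand

Competitive equilibrium: 226 − 7Q = 37 + 6Q → Q* = 14.5385, P* = 124.2308.
At the ceiling P = 113, quantity supplied = (113 − 37)/6 = 12.6667.
Willingness to pay at Q' = 12.6667: 226 − 7·12.6667 = 137.3331.
ΔQ = 14.5385 − 12.6667 = 1.8718; wedge = 137.3331 − 113 = 24.3331.
DWL = ½ × 1.8718 × 24.3331 = $22.77 thousand.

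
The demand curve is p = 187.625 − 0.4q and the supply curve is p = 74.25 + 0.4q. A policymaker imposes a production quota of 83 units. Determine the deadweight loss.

1379.16

Competitive equilibrium: 187.625 − 0.4q = 74.25 + 0.4q → q* = 141.7188, p* = 130.9375.
At q = 83: demand price = 187.625 − 0.4·83 = 154.425; supply price = 74.25 + 0.4·83 = 107.45.
Δq = 141.7188 − 83 = 58.7188; wedge = 154.425 − 107.45 = 46.975.
Deadweight loss = ½ × 58.7188 × 46.975 = 1379.16.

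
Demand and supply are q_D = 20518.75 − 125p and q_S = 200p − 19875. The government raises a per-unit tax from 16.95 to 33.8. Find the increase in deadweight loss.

In inverse form: demand p = 164.15 − 0.008q, supply p = 99.375 + 0.005q.
Competitive equilibrium: 164.15 − 0.008q = 99.375 + 0.005q → q* = 4982.6923, p* = 124.2885.
For a per-unit tax t: Δq = t/0.013, so DWL = ½·t·(t/0.013) = t²/0.026.
At t = 16.95: DWL = 11050.096. At t = 33.8: DWL = 43940.
Increase = 43940 − 11050.096 = 32889.90.

32889.90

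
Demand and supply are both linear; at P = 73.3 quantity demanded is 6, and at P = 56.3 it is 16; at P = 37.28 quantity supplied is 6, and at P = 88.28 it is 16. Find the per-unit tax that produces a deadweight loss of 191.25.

51

Demand slope = (56.3 − 73.3)/(16 − 6) = −1.7, so P = 83.5 − 1.7Q.
Supply slope = (88.28 − 37.28)/(16 − 6) = 5.1, so P = 6.68 + 5.1Q.
Competitive equilibrium: 83.5 − 1.7Q = 6.68 + 5.1Q → Q* = 11.2971, P* = 64.295.
A tax t gives ΔQ = t/6.8 and wedge t, so DWL = t²/13.6.
t²/13.6 = 191.25 → t² = 2601 → t = 51.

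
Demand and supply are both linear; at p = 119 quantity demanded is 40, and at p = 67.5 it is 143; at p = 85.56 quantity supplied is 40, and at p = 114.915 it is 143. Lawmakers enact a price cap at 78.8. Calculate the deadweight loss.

Demand slope = (67.5 − 119)/(143 − 40) = −0.5, so p = 139 − 0.5q.
Supply slope = (114.915 − 85.56)/(143 − 40) = 0.285, so p = 74.16 + 0.285q.
Competitive equilibrium: 139 − 0.5q = 74.16 + 0.285q → q* = 82.5987, p* = 97.7006.
At the ceiling p = 78.8, quantity supplied = (78.8 − 74.16)/0.285 = 16.2807.
Willingness to pay at q' = 16.2807: 139 − 0.5·16.2807 = 130.8597.
Δq = 82.5987 − 16.2807 = 66.318; wedge = 130.8597 − 78.8 = 52.0597.
The triangle = ½ × 66.318 × 52.0597 = 1726.25.

1726.25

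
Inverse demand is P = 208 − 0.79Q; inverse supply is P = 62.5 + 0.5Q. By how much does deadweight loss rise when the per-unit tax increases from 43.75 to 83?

Competitive equilibrium: 208 − 0.79Q = 62.5 + 0.5Q → Q* = 112.7907, P* = 118.8953.
For a per-unit tax t: ΔQ = t/1.29, so DWL = ½·t·(t/1.29) = t²/2.58.
At t = 43.75: DWL = 741.885. At t = 83: DWL = 2670.155.
Increase = 2670.155 − 741.885 = 1928.27.

1928.27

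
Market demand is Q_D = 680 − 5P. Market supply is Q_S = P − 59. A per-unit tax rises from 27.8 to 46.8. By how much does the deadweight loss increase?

In inverse form: demand P = 136 − 0.2Q, supply P = 59 + Q.
Competitive equilibrium: 136 − 0.2Q = 59 + Q → Q* = 64.1667, P* = 123.1667.
For a per-unit tax t: ΔQ = t/1.2, so DWL = ½·t·(t/1.2) = t²/2.4.
At t = 27.8: DWL = 322.017. At t = 46.8: DWL = 912.6.
Increase = 912.6 − 322.017 = 590.58.

590.58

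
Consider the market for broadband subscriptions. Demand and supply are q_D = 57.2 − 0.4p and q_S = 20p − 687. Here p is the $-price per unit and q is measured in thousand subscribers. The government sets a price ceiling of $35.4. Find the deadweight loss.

In inverse form: demand p = 143 − 2.5q, supply p = 34.35 + 0.05q.
Competitive equilibrium: 143 − 2.5q = 34.35 + 0.05q → q* = 42.60784, p* = 36.48039.
At the ceiling p = 35.4, quantity supplied = (35.4 − 34.35)/0.05 = 21.
Willingness to pay at q' = 21: 143 − 2.5·21 = 90.5.
Δq = 42.60784 − 21 = 21.60784; wedge = 90.5 − 35.4 = 55.1.
Welfare loss = ½ × 21.60784 × 55.1 = $595.30 thousand.

$595.30 thousand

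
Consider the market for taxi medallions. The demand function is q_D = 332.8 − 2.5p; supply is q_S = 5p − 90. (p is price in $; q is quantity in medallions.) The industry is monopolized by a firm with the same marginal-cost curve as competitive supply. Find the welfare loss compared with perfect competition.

$1767.02

In inverse form: demand p = 133.12 − 0.4q, supply p = 18 + 0.2q.
Competitive equilibrium: 133.12 − 0.4q = 18 + 0.2q → q* = 191.8667, p* = 56.3733.
Marginal revenue: MR = 133.12 − 0.8q. Set MR = MC: 133.12 − 0.8q = 18 + 0.2q → q_m = 115.12.
Price p_m = 133.12 − 0.4·115.12 = 87.072; MC(q_m) = 18 + 0.2·115.12 = 41.024.
Competitive q* = 191.8667, so Δq = 76.7467; wedge = 87.072 − 41.024 = 46.048.
Deadweight loss = ½ × 76.7467 × 46.048 = $1767.02.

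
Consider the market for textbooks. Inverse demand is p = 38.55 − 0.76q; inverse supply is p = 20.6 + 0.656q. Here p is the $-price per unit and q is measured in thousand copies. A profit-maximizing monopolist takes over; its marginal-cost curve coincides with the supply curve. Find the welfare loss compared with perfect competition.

Competitive equilibrium: 38.55 − 0.76q = 20.6 + 0.656q → q* = 12.6766, p* = 28.9158.
Marginal revenue: MR = 38.55 − 1.52q. Set MR = MC: 38.55 − 1.52q = 20.6 + 0.656q → q_m = 8.2491.
Price p_m = 38.55 − 0.76·8.2491 = 32.2807; MC(q_m) = 20.6 + 0.656·8.2491 = 26.0114.
Competitive q* = 12.6766, so Δq = 4.4275; wedge = 32.2807 − 26.0114 = 6.2693.
The triangle = ½ × 4.4275 × 6.2693 = $13.88 thousand.

$13.88 thousand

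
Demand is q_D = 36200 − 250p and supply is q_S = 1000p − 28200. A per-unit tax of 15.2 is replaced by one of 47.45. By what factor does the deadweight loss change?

9.745

In inverse form: demand p = 144.8 − 0.004q, supply p = 28.2 + 0.001q.
Competitive equilibrium: 144.8 − 0.004q = 28.2 + 0.001q → q* = 23320, p* = 51.52.
For a per-unit tax t: Δq = t/0.005, so DWL = ½·t·(t/0.005) = t²/0.01.
At t = 15.2: DWL = 23104. At t = 47.45: DWL = 225150.25.
Ratio = (47.45/15.2)² = 9.745.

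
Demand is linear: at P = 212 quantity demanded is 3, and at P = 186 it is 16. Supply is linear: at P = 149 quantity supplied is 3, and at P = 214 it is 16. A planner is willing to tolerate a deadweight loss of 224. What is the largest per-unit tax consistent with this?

56

Demand slope = (186 − 212)/(16 − 3) = −2, so P = 218 − 2Q.
Supply slope = (214 − 149)/(16 − 3) = 5, so P = 134 + 5Q.
Competitive equilibrium: 218 − 2Q = 134 + 5Q → Q* = 12, P* = 194.
A tax t gives ΔQ = t/7 and wedge t, so DWL = t²/14.
t²/14 = 224 → t² = 3136 → t = 56.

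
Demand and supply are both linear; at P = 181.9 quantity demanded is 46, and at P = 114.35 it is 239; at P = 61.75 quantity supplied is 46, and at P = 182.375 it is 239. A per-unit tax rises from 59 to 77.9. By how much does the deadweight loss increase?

Demand slope = (114.35 − 181.9)/(239 − 46) = −0.35, so P = 198 − 0.35Q.
Supply slope = (182.375 − 61.75)/(239 − 46) = 0.625, so P = 33 + 0.625Q.
Competitive equilibrium: 198 − 0.35Q = 33 + 0.625Q → Q* = 169.2308, P* = 138.7692.
For a per-unit tax t: ΔQ = t/0.975, so DWL = ½·t·(t/0.975) = t²/1.95.
At t = 59: DWL = 1785.128. At t = 77.9: DWL = 3112.005.
Increase = 3112.005 − 1785.128 = 1326.88.

1326.88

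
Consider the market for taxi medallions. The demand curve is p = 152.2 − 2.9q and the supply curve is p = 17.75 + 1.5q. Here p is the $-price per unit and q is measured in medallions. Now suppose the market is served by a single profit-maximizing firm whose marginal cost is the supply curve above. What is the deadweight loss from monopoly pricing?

$324.18

Competitive equilibrium: 152.2 − 2.9q = 17.75 + 1.5q → q* = 30.5568, p* = 63.5852.
Marginal revenue: MR = 152.2 − 5.8q. Set MR = MC: 152.2 − 5.8q = 17.75 + 1.5q → q_m = 18.4178.
Price p_m = 152.2 − 2.9·18.4178 = 98.7884; MC(q_m) = 17.75 + 1.5·18.4178 = 45.3767.
Competitive q* = 30.5568, so Δq = 12.139; wedge = 98.7884 − 45.3767 = 53.4117.
Deadweight loss = ½ × 12.139 × 53.4117 = $324.18.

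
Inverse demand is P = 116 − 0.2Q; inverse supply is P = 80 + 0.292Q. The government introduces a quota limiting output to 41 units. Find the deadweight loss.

Competitive equilibrium: 116 − 0.2Q = 80 + 0.292Q → Q* = 73.1707, P* = 101.3659.
At Q = 41: demand price = 116 − 0.2·41 = 107.8; supply price = 80 + 0.292·41 = 91.972.
ΔQ = 73.1707 − 41 = 32.1707; wedge = 107.8 − 91.972 = 15.828.
The triangle = ½ × 32.1707 × 15.828 = 254.60.

254.60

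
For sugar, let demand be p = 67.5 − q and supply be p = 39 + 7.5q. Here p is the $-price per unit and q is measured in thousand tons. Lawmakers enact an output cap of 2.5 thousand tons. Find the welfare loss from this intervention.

Competitive equilibrium: 67.5 − q = 39 + 7.5q → q* = 3.3529, p* = 64.1471.
At q = 2.5: demand price = 67.5 − 1·2.5 = 65; supply price = 39 + 7.5·2.5 = 57.75.
Δq = 3.3529 − 2.5 = 0.8529; wedge = 65 − 57.75 = 7.25.
Welfare loss = ½ × 0.8529 × 7.25 = $3.09 thousand.

$3.09 thousand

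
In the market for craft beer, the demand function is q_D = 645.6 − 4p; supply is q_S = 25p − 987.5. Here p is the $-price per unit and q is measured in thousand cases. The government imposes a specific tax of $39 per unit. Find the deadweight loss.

In inverse form: demand p = 161.4 − 0.25q, supply p = 39.5 + 0.04q.
Competitive equilibrium: 161.4 − 0.25q = 39.5 + 0.04q → q* = 420.3448, p* = 56.3138.
With the tax, the buyer price exceeds the seller price by 39: (161.4 − 0.25q) − (39.5 + 0.04q) = 39 → q' = 285.8621.
Δq = 420.3448 − 285.8621 = 134.4827; the wedge equals the tax, 39.
Welfare loss = ½ × 134.4827 × 39 = $2622.41 thousand.

$2622.41 thousand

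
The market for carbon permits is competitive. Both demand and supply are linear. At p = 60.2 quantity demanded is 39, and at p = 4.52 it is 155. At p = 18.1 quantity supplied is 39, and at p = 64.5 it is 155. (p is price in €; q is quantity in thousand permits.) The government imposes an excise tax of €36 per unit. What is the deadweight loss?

€736.36 thousand

Demand slope = (4.52 − 60.2)/(155 − 39) = −0.48, so p = 78.92 − 0.48q.
Supply slope = (64.5 − 18.1)/(155 − 39) = 0.4, so p = 2.5 + 0.4q.
Competitive equilibrium: 78.92 − 0.48q = 2.5 + 0.4q → q* = 86.8409, p* = 37.2364.
With the tax, the buyer price exceeds the seller price by 36: (78.92 − 0.48q) − (2.5 + 0.4q) = 36 → q' = 45.9318.
Δq = 86.8409 − 45.9318 = 40.9091; the wedge equals the tax, 36.
Welfare loss = ½ × 40.9091 × 36 = €736.36 thousand.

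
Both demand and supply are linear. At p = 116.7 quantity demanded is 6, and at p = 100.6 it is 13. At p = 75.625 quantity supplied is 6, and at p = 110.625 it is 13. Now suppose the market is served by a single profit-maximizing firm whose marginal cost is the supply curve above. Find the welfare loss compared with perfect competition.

28.32

Demand slope = (100.6 − 116.7)/(13 − 6) = −2.3, so p = 130.5 − 2.3q.
Supply slope = (110.625 − 75.625)/(13 − 6) = 5, so p = 45.625 + 5q.
Competitive equilibrium: 130.5 − 2.3q = 45.625 + 5q → q* = 11.6267, p* = 103.7586.
Marginal revenue: MR = 130.5 − 4.6q. Set MR = MC: 130.5 − 4.6q = 45.625 + 5q → q_m = 8.8411.
Price p_m = 130.5 − 2.3·8.8411 = 110.1655; MC(q_m) = 45.625 + 5·8.8411 = 89.8305.
Competitive q* = 11.6267, so Δq = 2.7856; wedge = 110.1655 − 89.8305 = 20.335.
The triangle = ½ × 2.7856 × 20.335 = 28.32.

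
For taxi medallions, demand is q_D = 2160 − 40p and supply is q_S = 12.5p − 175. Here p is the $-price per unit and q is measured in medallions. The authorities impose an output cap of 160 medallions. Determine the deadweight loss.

In inverse form: demand p = 54 − 0.025q, supply p = 14 + 0.08q.
Competitive equilibrium: 54 − 0.025q = 14 + 0.08q → q* = 380.9524, p* = 44.4762.
At q = 160: demand price = 54 − 0.025·160 = 50; supply price = 14 + 0.08·160 = 26.8.
Δq = 380.9524 − 160 = 220.9524; wedge = 50 − 26.8 = 23.2.
Welfare loss = ½ × 220.9524 × 23.2 = $2563.05.

$2563.05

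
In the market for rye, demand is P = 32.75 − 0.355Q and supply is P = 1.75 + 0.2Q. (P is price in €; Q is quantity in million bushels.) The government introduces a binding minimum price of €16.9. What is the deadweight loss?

Competitive equilibrium: 32.75 − 0.355Q = 1.75 + 0.2Q → Q* = 55.8559, P* = 12.9212.
At the floor P = 16.9, quantity demanded = (32.75 − 16.9)/0.355 = 44.6479.
Sellers' marginal cost at Q' = 44.6479: 1.75 + 0.2·44.6479 = 10.6796.
ΔQ = 55.8559 − 44.6479 = 11.208; wedge = 16.9 − 10.6796 = 6.2204.
The triangle = ½ × 11.208 × 6.2204 = €34.86 million.

€34.86 million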